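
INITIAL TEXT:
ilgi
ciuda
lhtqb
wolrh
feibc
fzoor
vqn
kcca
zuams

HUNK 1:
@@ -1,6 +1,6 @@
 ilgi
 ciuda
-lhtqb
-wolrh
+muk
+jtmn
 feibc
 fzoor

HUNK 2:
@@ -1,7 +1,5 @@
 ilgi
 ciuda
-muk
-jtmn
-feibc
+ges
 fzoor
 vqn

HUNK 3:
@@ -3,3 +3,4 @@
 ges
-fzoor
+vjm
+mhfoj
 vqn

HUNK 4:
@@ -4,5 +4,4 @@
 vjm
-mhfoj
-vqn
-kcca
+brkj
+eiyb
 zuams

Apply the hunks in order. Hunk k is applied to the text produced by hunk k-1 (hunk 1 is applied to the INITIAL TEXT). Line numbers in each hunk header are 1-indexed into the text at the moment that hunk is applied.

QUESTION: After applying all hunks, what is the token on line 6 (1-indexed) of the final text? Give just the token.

Hunk 1: at line 1 remove [lhtqb,wolrh] add [muk,jtmn] -> 9 lines: ilgi ciuda muk jtmn feibc fzoor vqn kcca zuams
Hunk 2: at line 1 remove [muk,jtmn,feibc] add [ges] -> 7 lines: ilgi ciuda ges fzoor vqn kcca zuams
Hunk 3: at line 3 remove [fzoor] add [vjm,mhfoj] -> 8 lines: ilgi ciuda ges vjm mhfoj vqn kcca zuams
Hunk 4: at line 4 remove [mhfoj,vqn,kcca] add [brkj,eiyb] -> 7 lines: ilgi ciuda ges vjm brkj eiyb zuams
Final line 6: eiyb

Answer: eiyb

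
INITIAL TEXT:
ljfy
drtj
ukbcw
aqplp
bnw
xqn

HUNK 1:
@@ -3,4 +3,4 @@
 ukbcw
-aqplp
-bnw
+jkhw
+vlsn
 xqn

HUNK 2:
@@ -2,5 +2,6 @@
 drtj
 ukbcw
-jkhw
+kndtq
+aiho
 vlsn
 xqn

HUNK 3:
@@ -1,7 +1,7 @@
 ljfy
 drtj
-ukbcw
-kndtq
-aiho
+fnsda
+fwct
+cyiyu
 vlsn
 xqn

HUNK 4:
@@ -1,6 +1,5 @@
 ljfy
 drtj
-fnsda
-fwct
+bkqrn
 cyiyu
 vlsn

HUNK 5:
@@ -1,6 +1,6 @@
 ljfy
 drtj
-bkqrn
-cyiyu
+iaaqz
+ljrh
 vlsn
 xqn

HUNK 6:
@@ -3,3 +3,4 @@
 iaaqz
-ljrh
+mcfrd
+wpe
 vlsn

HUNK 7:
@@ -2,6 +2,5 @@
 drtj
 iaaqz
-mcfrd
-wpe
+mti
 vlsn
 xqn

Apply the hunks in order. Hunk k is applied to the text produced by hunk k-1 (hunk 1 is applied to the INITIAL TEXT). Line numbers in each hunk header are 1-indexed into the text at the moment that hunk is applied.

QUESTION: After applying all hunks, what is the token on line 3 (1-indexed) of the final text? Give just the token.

Hunk 1: at line 3 remove [aqplp,bnw] add [jkhw,vlsn] -> 6 lines: ljfy drtj ukbcw jkhw vlsn xqn
Hunk 2: at line 2 remove [jkhw] add [kndtq,aiho] -> 7 lines: ljfy drtj ukbcw kndtq aiho vlsn xqn
Hunk 3: at line 1 remove [ukbcw,kndtq,aiho] add [fnsda,fwct,cyiyu] -> 7 lines: ljfy drtj fnsda fwct cyiyu vlsn xqn
Hunk 4: at line 1 remove [fnsda,fwct] add [bkqrn] -> 6 lines: ljfy drtj bkqrn cyiyu vlsn xqn
Hunk 5: at line 1 remove [bkqrn,cyiyu] add [iaaqz,ljrh] -> 6 lines: ljfy drtj iaaqz ljrh vlsn xqn
Hunk 6: at line 3 remove [ljrh] add [mcfrd,wpe] -> 7 lines: ljfy drtj iaaqz mcfrd wpe vlsn xqn
Hunk 7: at line 2 remove [mcfrd,wpe] add [mti] -> 6 lines: ljfy drtj iaaqz mti vlsn xqn
Final line 3: iaaqz

Answer: iaaqz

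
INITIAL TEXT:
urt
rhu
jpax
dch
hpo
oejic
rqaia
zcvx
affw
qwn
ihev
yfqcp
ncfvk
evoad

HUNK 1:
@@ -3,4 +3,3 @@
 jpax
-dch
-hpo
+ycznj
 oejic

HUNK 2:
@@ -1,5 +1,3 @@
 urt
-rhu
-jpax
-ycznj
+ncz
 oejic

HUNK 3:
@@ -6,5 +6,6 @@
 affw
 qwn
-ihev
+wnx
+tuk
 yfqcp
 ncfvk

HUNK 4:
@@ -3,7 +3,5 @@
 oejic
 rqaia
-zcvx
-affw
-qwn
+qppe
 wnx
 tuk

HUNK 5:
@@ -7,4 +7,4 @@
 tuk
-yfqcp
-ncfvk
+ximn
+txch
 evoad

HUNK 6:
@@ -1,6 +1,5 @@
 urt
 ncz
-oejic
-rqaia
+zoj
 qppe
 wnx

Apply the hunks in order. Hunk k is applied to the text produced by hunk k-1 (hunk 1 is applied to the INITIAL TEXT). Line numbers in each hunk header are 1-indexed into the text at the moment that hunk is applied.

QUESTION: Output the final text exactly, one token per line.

Hunk 1: at line 3 remove [dch,hpo] add [ycznj] -> 13 lines: urt rhu jpax ycznj oejic rqaia zcvx affw qwn ihev yfqcp ncfvk evoad
Hunk 2: at line 1 remove [rhu,jpax,ycznj] add [ncz] -> 11 lines: urt ncz oejic rqaia zcvx affw qwn ihev yfqcp ncfvk evoad
Hunk 3: at line 6 remove [ihev] add [wnx,tuk] -> 12 lines: urt ncz oejic rqaia zcvx affw qwn wnx tuk yfqcp ncfvk evoad
Hunk 4: at line 3 remove [zcvx,affw,qwn] add [qppe] -> 10 lines: urt ncz oejic rqaia qppe wnx tuk yfqcp ncfvk evoad
Hunk 5: at line 7 remove [yfqcp,ncfvk] add [ximn,txch] -> 10 lines: urt ncz oejic rqaia qppe wnx tuk ximn txch evoad
Hunk 6: at line 1 remove [oejic,rqaia] add [zoj] -> 9 lines: urt ncz zoj qppe wnx tuk ximn txch evoad

Answer: urt
ncz
zoj
qppe
wnx
tuk
ximn
txch
evoad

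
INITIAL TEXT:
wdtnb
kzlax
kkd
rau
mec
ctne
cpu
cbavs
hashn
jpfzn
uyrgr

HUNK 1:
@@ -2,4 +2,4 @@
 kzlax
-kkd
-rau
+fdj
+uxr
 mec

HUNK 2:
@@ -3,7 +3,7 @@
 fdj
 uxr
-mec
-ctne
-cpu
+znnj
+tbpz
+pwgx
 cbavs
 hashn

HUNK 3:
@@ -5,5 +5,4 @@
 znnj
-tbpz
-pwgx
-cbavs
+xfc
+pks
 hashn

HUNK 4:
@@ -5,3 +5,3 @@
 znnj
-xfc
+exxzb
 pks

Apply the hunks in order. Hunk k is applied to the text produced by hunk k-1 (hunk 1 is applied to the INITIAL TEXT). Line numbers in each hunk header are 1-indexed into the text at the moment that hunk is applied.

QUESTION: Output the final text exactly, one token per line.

Answer: wdtnb
kzlax
fdj
uxr
znnj
exxzb
pks
hashn
jpfzn
uyrgr

Derivation:
Hunk 1: at line 2 remove [kkd,rau] add [fdj,uxr] -> 11 lines: wdtnb kzlax fdj uxr mec ctne cpu cbavs hashn jpfzn uyrgr
Hunk 2: at line 3 remove [mec,ctne,cpu] add [znnj,tbpz,pwgx] -> 11 lines: wdtnb kzlax fdj uxr znnj tbpz pwgx cbavs hashn jpfzn uyrgr
Hunk 3: at line 5 remove [tbpz,pwgx,cbavs] add [xfc,pks] -> 10 lines: wdtnb kzlax fdj uxr znnj xfc pks hashn jpfzn uyrgr
Hunk 4: at line 5 remove [xfc] add [exxzb] -> 10 lines: wdtnb kzlax fdj uxr znnj exxzb pks hashn jpfzn uyrgr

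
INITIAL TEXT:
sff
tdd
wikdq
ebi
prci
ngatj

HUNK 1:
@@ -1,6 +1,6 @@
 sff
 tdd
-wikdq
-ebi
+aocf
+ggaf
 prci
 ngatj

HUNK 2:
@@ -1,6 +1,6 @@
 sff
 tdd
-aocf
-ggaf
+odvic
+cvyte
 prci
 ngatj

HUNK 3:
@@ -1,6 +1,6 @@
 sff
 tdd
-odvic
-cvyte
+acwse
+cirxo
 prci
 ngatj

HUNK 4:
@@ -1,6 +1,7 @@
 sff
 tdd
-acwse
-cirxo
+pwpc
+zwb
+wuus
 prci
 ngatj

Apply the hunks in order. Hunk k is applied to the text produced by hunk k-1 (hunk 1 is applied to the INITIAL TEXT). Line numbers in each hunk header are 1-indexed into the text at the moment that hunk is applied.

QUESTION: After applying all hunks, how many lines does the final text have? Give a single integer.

Answer: 7

Derivation:
Hunk 1: at line 1 remove [wikdq,ebi] add [aocf,ggaf] -> 6 lines: sff tdd aocf ggaf prci ngatj
Hunk 2: at line 1 remove [aocf,ggaf] add [odvic,cvyte] -> 6 lines: sff tdd odvic cvyte prci ngatj
Hunk 3: at line 1 remove [odvic,cvyte] add [acwse,cirxo] -> 6 lines: sff tdd acwse cirxo prci ngatj
Hunk 4: at line 1 remove [acwse,cirxo] add [pwpc,zwb,wuus] -> 7 lines: sff tdd pwpc zwb wuus prci ngatj
Final line count: 7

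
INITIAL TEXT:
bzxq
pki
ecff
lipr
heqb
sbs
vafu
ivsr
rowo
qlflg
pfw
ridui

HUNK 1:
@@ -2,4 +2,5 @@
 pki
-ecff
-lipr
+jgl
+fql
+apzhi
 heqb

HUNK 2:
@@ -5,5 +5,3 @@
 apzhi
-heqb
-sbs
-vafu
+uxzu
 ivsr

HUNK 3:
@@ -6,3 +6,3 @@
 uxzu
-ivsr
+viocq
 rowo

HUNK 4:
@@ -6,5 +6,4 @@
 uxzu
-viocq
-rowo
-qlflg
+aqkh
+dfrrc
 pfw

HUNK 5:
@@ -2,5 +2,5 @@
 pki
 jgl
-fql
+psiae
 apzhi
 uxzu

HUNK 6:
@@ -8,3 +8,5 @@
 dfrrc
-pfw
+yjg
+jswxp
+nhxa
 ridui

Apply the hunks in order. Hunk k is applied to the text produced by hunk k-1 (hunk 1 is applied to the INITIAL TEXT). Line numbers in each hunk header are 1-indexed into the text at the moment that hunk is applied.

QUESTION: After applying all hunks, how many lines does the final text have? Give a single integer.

Hunk 1: at line 2 remove [ecff,lipr] add [jgl,fql,apzhi] -> 13 lines: bzxq pki jgl fql apzhi heqb sbs vafu ivsr rowo qlflg pfw ridui
Hunk 2: at line 5 remove [heqb,sbs,vafu] add [uxzu] -> 11 lines: bzxq pki jgl fql apzhi uxzu ivsr rowo qlflg pfw ridui
Hunk 3: at line 6 remove [ivsr] add [viocq] -> 11 lines: bzxq pki jgl fql apzhi uxzu viocq rowo qlflg pfw ridui
Hunk 4: at line 6 remove [viocq,rowo,qlflg] add [aqkh,dfrrc] -> 10 lines: bzxq pki jgl fql apzhi uxzu aqkh dfrrc pfw ridui
Hunk 5: at line 2 remove [fql] add [psiae] -> 10 lines: bzxq pki jgl psiae apzhi uxzu aqkh dfrrc pfw ridui
Hunk 6: at line 8 remove [pfw] add [yjg,jswxp,nhxa] -> 12 lines: bzxq pki jgl psiae apzhi uxzu aqkh dfrrc yjg jswxp nhxa ridui
Final line count: 12

Answer: 12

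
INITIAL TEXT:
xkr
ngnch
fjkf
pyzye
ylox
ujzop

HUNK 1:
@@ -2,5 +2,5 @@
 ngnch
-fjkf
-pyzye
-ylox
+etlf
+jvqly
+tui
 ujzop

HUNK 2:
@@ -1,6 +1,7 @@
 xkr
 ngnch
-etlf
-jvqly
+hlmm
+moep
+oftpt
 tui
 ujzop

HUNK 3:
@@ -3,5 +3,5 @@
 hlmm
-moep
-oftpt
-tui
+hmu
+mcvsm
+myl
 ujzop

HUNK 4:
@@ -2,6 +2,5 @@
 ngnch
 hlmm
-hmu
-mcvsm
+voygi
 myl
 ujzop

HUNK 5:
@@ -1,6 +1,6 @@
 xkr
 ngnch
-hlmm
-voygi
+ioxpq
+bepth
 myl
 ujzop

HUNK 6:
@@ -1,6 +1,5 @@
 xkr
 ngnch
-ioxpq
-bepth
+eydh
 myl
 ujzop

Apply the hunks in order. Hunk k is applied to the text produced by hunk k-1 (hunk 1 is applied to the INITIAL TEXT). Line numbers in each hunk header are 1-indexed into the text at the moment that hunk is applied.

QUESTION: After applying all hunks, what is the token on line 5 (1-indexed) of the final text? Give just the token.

Hunk 1: at line 2 remove [fjkf,pyzye,ylox] add [etlf,jvqly,tui] -> 6 lines: xkr ngnch etlf jvqly tui ujzop
Hunk 2: at line 1 remove [etlf,jvqly] add [hlmm,moep,oftpt] -> 7 lines: xkr ngnch hlmm moep oftpt tui ujzop
Hunk 3: at line 3 remove [moep,oftpt,tui] add [hmu,mcvsm,myl] -> 7 lines: xkr ngnch hlmm hmu mcvsm myl ujzop
Hunk 4: at line 2 remove [hmu,mcvsm] add [voygi] -> 6 lines: xkr ngnch hlmm voygi myl ujzop
Hunk 5: at line 1 remove [hlmm,voygi] add [ioxpq,bepth] -> 6 lines: xkr ngnch ioxpq bepth myl ujzop
Hunk 6: at line 1 remove [ioxpq,bepth] add [eydh] -> 5 lines: xkr ngnch eydh myl ujzop
Final line 5: ujzop

Answer: ujzop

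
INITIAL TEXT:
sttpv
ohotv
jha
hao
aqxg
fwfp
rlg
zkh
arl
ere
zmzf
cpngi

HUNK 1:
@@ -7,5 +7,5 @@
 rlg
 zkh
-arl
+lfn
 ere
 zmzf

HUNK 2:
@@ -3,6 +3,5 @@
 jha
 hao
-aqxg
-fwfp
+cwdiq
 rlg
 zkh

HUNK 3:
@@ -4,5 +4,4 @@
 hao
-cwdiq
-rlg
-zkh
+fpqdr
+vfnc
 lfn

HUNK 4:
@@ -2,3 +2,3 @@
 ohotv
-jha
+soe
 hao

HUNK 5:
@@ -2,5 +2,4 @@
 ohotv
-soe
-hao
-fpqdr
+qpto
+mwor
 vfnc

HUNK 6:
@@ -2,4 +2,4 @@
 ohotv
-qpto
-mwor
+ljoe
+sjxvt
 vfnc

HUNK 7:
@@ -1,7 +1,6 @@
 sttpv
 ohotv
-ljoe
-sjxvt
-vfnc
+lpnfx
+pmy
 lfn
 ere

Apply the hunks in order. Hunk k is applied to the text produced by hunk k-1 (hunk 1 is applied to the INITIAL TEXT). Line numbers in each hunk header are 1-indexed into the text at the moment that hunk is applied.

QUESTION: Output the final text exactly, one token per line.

Hunk 1: at line 7 remove [arl] add [lfn] -> 12 lines: sttpv ohotv jha hao aqxg fwfp rlg zkh lfn ere zmzf cpngi
Hunk 2: at line 3 remove [aqxg,fwfp] add [cwdiq] -> 11 lines: sttpv ohotv jha hao cwdiq rlg zkh lfn ere zmzf cpngi
Hunk 3: at line 4 remove [cwdiq,rlg,zkh] add [fpqdr,vfnc] -> 10 lines: sttpv ohotv jha hao fpqdr vfnc lfn ere zmzf cpngi
Hunk 4: at line 2 remove [jha] add [soe] -> 10 lines: sttpv ohotv soe hao fpqdr vfnc lfn ere zmzf cpngi
Hunk 5: at line 2 remove [soe,hao,fpqdr] add [qpto,mwor] -> 9 lines: sttpv ohotv qpto mwor vfnc lfn ere zmzf cpngi
Hunk 6: at line 2 remove [qpto,mwor] add [ljoe,sjxvt] -> 9 lines: sttpv ohotv ljoe sjxvt vfnc lfn ere zmzf cpngi
Hunk 7: at line 1 remove [ljoe,sjxvt,vfnc] add [lpnfx,pmy] -> 8 lines: sttpv ohotv lpnfx pmy lfn ere zmzf cpngi

Answer: sttpv
ohotv
lpnfx
pmy
lfn
ere
zmzf
cpngi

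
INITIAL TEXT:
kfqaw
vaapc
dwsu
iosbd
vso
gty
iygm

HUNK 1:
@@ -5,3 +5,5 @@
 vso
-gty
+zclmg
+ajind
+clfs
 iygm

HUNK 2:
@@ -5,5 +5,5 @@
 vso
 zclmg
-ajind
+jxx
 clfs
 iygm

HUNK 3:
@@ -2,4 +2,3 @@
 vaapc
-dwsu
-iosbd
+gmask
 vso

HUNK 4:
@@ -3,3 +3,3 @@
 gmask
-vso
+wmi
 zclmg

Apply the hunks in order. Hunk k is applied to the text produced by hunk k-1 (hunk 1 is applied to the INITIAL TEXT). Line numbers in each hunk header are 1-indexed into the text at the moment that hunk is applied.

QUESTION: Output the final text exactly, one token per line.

Hunk 1: at line 5 remove [gty] add [zclmg,ajind,clfs] -> 9 lines: kfqaw vaapc dwsu iosbd vso zclmg ajind clfs iygm
Hunk 2: at line 5 remove [ajind] add [jxx] -> 9 lines: kfqaw vaapc dwsu iosbd vso zclmg jxx clfs iygm
Hunk 3: at line 2 remove [dwsu,iosbd] add [gmask] -> 8 lines: kfqaw vaapc gmask vso zclmg jxx clfs iygm
Hunk 4: at line 3 remove [vso] add [wmi] -> 8 lines: kfqaw vaapc gmask wmi zclmg jxx clfs iygm

Answer: kfqaw
vaapc
gmask
wmi
zclmg
jxx
clfs
iygm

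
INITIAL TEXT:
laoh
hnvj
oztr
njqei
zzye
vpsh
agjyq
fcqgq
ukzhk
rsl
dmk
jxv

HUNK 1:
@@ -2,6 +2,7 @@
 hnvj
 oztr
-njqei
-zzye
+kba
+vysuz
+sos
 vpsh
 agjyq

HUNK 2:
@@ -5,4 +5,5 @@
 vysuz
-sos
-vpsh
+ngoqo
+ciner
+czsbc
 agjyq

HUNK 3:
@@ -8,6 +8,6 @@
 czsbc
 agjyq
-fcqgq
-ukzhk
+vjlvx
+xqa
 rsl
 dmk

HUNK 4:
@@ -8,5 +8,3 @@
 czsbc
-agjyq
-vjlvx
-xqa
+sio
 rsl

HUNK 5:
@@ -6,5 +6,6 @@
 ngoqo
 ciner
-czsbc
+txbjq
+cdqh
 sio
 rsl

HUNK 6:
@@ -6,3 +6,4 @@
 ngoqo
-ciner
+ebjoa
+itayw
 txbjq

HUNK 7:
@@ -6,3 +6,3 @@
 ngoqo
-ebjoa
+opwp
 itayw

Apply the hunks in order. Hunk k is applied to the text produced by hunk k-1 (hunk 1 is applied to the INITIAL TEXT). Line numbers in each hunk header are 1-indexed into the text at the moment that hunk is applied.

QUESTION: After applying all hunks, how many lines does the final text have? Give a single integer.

Answer: 14

Derivation:
Hunk 1: at line 2 remove [njqei,zzye] add [kba,vysuz,sos] -> 13 lines: laoh hnvj oztr kba vysuz sos vpsh agjyq fcqgq ukzhk rsl dmk jxv
Hunk 2: at line 5 remove [sos,vpsh] add [ngoqo,ciner,czsbc] -> 14 lines: laoh hnvj oztr kba vysuz ngoqo ciner czsbc agjyq fcqgq ukzhk rsl dmk jxv
Hunk 3: at line 8 remove [fcqgq,ukzhk] add [vjlvx,xqa] -> 14 lines: laoh hnvj oztr kba vysuz ngoqo ciner czsbc agjyq vjlvx xqa rsl dmk jxv
Hunk 4: at line 8 remove [agjyq,vjlvx,xqa] add [sio] -> 12 lines: laoh hnvj oztr kba vysuz ngoqo ciner czsbc sio rsl dmk jxv
Hunk 5: at line 6 remove [czsbc] add [txbjq,cdqh] -> 13 lines: laoh hnvj oztr kba vysuz ngoqo ciner txbjq cdqh sio rsl dmk jxv
Hunk 6: at line 6 remove [ciner] add [ebjoa,itayw] -> 14 lines: laoh hnvj oztr kba vysuz ngoqo ebjoa itayw txbjq cdqh sio rsl dmk jxv
Hunk 7: at line 6 remove [ebjoa] add [opwp] -> 14 lines: laoh hnvj oztr kba vysuz ngoqo opwp itayw txbjq cdqh sio rsl dmk jxv
Final line count: 14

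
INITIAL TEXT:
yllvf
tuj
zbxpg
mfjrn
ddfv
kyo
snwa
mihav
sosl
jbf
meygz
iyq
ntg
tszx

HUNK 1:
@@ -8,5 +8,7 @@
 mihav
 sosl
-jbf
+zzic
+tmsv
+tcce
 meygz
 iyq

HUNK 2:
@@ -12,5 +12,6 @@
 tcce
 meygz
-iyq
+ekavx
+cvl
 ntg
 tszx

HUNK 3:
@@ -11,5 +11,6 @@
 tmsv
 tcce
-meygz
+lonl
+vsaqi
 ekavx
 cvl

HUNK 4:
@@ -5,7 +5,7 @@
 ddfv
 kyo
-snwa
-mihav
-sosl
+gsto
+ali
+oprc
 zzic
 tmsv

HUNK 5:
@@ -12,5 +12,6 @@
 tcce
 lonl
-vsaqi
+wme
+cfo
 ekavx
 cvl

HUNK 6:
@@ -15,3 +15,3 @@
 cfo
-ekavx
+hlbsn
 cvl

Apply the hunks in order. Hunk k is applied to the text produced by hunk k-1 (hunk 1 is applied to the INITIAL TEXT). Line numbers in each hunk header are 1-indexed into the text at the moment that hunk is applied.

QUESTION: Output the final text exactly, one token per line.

Answer: yllvf
tuj
zbxpg
mfjrn
ddfv
kyo
gsto
ali
oprc
zzic
tmsv
tcce
lonl
wme
cfo
hlbsn
cvl
ntg
tszx

Derivation:
Hunk 1: at line 8 remove [jbf] add [zzic,tmsv,tcce] -> 16 lines: yllvf tuj zbxpg mfjrn ddfv kyo snwa mihav sosl zzic tmsv tcce meygz iyq ntg tszx
Hunk 2: at line 12 remove [iyq] add [ekavx,cvl] -> 17 lines: yllvf tuj zbxpg mfjrn ddfv kyo snwa mihav sosl zzic tmsv tcce meygz ekavx cvl ntg tszx
Hunk 3: at line 11 remove [meygz] add [lonl,vsaqi] -> 18 lines: yllvf tuj zbxpg mfjrn ddfv kyo snwa mihav sosl zzic tmsv tcce lonl vsaqi ekavx cvl ntg tszx
Hunk 4: at line 5 remove [snwa,mihav,sosl] add [gsto,ali,oprc] -> 18 lines: yllvf tuj zbxpg mfjrn ddfv kyo gsto ali oprc zzic tmsv tcce lonl vsaqi ekavx cvl ntg tszx
Hunk 5: at line 12 remove [vsaqi] add [wme,cfo] -> 19 lines: yllvf tuj zbxpg mfjrn ddfv kyo gsto ali oprc zzic tmsv tcce lonl wme cfo ekavx cvl ntg tszx
Hunk 6: at line 15 remove [ekavx] add [hlbsn] -> 19 lines: yllvf tuj zbxpg mfjrn ddfv kyo gsto ali oprc zzic tmsv tcce lonl wme cfo hlbsn cvl ntg tszx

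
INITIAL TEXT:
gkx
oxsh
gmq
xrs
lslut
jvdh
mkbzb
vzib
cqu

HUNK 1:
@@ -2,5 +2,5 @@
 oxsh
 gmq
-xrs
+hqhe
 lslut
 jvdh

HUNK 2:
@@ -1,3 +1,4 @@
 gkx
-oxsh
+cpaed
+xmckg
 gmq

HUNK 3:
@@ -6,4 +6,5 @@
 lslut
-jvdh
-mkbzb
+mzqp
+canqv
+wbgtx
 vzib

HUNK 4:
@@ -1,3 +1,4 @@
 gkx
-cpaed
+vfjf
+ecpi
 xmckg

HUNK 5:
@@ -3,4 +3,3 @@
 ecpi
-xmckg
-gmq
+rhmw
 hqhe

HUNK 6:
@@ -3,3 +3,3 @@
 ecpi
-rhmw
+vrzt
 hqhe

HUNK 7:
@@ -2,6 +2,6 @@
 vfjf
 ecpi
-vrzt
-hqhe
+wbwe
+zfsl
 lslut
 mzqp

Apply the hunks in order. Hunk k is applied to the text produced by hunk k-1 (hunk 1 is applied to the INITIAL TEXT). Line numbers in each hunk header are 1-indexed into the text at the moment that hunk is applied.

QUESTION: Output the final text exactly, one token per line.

Hunk 1: at line 2 remove [xrs] add [hqhe] -> 9 lines: gkx oxsh gmq hqhe lslut jvdh mkbzb vzib cqu
Hunk 2: at line 1 remove [oxsh] add [cpaed,xmckg] -> 10 lines: gkx cpaed xmckg gmq hqhe lslut jvdh mkbzb vzib cqu
Hunk 3: at line 6 remove [jvdh,mkbzb] add [mzqp,canqv,wbgtx] -> 11 lines: gkx cpaed xmckg gmq hqhe lslut mzqp canqv wbgtx vzib cqu
Hunk 4: at line 1 remove [cpaed] add [vfjf,ecpi] -> 12 lines: gkx vfjf ecpi xmckg gmq hqhe lslut mzqp canqv wbgtx vzib cqu
Hunk 5: at line 3 remove [xmckg,gmq] add [rhmw] -> 11 lines: gkx vfjf ecpi rhmw hqhe lslut mzqp canqv wbgtx vzib cqu
Hunk 6: at line 3 remove [rhmw] add [vrzt] -> 11 lines: gkx vfjf ecpi vrzt hqhe lslut mzqp canqv wbgtx vzib cqu
Hunk 7: at line 2 remove [vrzt,hqhe] add [wbwe,zfsl] -> 11 lines: gkx vfjf ecpi wbwe zfsl lslut mzqp canqv wbgtx vzib cqu

Answer: gkx
vfjf
ecpi
wbwe
zfsl
lslut
mzqp
canqv
wbgtx
vzib
cqu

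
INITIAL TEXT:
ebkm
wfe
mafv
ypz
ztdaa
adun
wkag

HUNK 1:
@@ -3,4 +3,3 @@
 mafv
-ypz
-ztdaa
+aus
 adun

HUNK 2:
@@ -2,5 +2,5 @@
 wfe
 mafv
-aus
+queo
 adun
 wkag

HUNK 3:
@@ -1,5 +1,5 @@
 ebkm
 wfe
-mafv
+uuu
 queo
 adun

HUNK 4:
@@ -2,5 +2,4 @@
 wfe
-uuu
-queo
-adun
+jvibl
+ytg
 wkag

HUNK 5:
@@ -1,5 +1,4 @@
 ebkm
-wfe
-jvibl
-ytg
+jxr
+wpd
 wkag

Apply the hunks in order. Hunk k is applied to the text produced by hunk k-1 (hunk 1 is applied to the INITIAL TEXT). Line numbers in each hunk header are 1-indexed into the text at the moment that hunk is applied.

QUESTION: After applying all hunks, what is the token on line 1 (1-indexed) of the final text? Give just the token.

Hunk 1: at line 3 remove [ypz,ztdaa] add [aus] -> 6 lines: ebkm wfe mafv aus adun wkag
Hunk 2: at line 2 remove [aus] add [queo] -> 6 lines: ebkm wfe mafv queo adun wkag
Hunk 3: at line 1 remove [mafv] add [uuu] -> 6 lines: ebkm wfe uuu queo adun wkag
Hunk 4: at line 2 remove [uuu,queo,adun] add [jvibl,ytg] -> 5 lines: ebkm wfe jvibl ytg wkag
Hunk 5: at line 1 remove [wfe,jvibl,ytg] add [jxr,wpd] -> 4 lines: ebkm jxr wpd wkag
Final line 1: ebkm

Answer: ebkm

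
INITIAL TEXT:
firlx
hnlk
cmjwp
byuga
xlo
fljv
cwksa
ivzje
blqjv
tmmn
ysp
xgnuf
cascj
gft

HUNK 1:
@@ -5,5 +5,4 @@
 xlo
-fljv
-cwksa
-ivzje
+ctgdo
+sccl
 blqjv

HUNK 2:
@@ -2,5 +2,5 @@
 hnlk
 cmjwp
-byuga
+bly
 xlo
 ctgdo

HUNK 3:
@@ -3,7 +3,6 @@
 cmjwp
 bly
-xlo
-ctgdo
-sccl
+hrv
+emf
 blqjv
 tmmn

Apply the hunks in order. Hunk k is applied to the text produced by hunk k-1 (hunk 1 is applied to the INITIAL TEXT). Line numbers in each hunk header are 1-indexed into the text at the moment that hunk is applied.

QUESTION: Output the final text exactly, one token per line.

Answer: firlx
hnlk
cmjwp
bly
hrv
emf
blqjv
tmmn
ysp
xgnuf
cascj
gft

Derivation:
Hunk 1: at line 5 remove [fljv,cwksa,ivzje] add [ctgdo,sccl] -> 13 lines: firlx hnlk cmjwp byuga xlo ctgdo sccl blqjv tmmn ysp xgnuf cascj gft
Hunk 2: at line 2 remove [byuga] add [bly] -> 13 lines: firlx hnlk cmjwp bly xlo ctgdo sccl blqjv tmmn ysp xgnuf cascj gft
Hunk 3: at line 3 remove [xlo,ctgdo,sccl] add [hrv,emf] -> 12 lines: firlx hnlk cmjwp bly hrv emf blqjv tmmn ysp xgnuf cascj gft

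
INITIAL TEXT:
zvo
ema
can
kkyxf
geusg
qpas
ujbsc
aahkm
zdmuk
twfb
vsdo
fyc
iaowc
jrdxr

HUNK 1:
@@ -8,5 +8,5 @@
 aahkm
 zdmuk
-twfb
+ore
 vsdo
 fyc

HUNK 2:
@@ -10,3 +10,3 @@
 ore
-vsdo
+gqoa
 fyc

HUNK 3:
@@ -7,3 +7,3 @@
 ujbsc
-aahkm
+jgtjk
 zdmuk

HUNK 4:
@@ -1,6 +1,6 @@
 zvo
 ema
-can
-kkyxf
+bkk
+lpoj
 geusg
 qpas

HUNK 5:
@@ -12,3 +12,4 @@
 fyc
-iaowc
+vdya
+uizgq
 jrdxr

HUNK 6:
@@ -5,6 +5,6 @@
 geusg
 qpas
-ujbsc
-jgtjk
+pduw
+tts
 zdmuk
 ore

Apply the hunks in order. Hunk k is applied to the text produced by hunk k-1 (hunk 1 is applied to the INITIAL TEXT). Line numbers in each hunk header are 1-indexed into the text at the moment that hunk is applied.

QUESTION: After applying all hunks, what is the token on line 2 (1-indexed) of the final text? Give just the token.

Answer: ema

Derivation:
Hunk 1: at line 8 remove [twfb] add [ore] -> 14 lines: zvo ema can kkyxf geusg qpas ujbsc aahkm zdmuk ore vsdo fyc iaowc jrdxr
Hunk 2: at line 10 remove [vsdo] add [gqoa] -> 14 lines: zvo ema can kkyxf geusg qpas ujbsc aahkm zdmuk ore gqoa fyc iaowc jrdxr
Hunk 3: at line 7 remove [aahkm] add [jgtjk] -> 14 lines: zvo ema can kkyxf geusg qpas ujbsc jgtjk zdmuk ore gqoa fyc iaowc jrdxr
Hunk 4: at line 1 remove [can,kkyxf] add [bkk,lpoj] -> 14 lines: zvo ema bkk lpoj geusg qpas ujbsc jgtjk zdmuk ore gqoa fyc iaowc jrdxr
Hunk 5: at line 12 remove [iaowc] add [vdya,uizgq] -> 15 lines: zvo ema bkk lpoj geusg qpas ujbsc jgtjk zdmuk ore gqoa fyc vdya uizgq jrdxr
Hunk 6: at line 5 remove [ujbsc,jgtjk] add [pduw,tts] -> 15 lines: zvo ema bkk lpoj geusg qpas pduw tts zdmuk ore gqoa fyc vdya uizgq jrdxr
Final line 2: ema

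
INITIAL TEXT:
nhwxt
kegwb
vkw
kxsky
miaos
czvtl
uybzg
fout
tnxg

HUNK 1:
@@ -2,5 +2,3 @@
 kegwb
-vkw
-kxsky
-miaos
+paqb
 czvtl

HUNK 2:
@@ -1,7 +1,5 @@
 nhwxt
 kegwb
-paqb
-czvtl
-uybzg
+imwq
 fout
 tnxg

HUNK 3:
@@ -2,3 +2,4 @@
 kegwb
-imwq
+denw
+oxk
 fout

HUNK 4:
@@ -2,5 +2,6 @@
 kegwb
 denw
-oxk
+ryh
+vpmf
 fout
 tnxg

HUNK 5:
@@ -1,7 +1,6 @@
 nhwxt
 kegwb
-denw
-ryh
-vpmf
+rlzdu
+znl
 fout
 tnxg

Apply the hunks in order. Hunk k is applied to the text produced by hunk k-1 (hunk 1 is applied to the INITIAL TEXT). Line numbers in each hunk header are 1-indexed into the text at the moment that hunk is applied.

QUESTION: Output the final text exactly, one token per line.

Answer: nhwxt
kegwb
rlzdu
znl
fout
tnxg

Derivation:
Hunk 1: at line 2 remove [vkw,kxsky,miaos] add [paqb] -> 7 lines: nhwxt kegwb paqb czvtl uybzg fout tnxg
Hunk 2: at line 1 remove [paqb,czvtl,uybzg] add [imwq] -> 5 lines: nhwxt kegwb imwq fout tnxg
Hunk 3: at line 2 remove [imwq] add [denw,oxk] -> 6 lines: nhwxt kegwb denw oxk fout tnxg
Hunk 4: at line 2 remove [oxk] add [ryh,vpmf] -> 7 lines: nhwxt kegwb denw ryh vpmf fout tnxg
Hunk 5: at line 1 remove [denw,ryh,vpmf] add [rlzdu,znl] -> 6 lines: nhwxt kegwb rlzdu znl fout tnxg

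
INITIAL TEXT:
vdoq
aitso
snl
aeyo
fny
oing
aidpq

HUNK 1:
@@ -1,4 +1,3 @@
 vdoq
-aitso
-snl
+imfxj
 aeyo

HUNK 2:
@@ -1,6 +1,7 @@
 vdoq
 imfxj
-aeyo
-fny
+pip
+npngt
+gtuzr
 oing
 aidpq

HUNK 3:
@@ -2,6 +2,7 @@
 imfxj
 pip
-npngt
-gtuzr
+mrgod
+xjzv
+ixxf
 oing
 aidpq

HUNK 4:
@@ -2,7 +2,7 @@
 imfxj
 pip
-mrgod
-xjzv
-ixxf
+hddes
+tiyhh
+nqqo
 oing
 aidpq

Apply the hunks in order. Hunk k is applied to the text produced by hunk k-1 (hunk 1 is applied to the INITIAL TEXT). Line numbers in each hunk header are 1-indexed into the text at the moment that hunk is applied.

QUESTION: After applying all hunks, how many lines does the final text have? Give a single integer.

Answer: 8

Derivation:
Hunk 1: at line 1 remove [aitso,snl] add [imfxj] -> 6 lines: vdoq imfxj aeyo fny oing aidpq
Hunk 2: at line 1 remove [aeyo,fny] add [pip,npngt,gtuzr] -> 7 lines: vdoq imfxj pip npngt gtuzr oing aidpq
Hunk 3: at line 2 remove [npngt,gtuzr] add [mrgod,xjzv,ixxf] -> 8 lines: vdoq imfxj pip mrgod xjzv ixxf oing aidpq
Hunk 4: at line 2 remove [mrgod,xjzv,ixxf] add [hddes,tiyhh,nqqo] -> 8 lines: vdoq imfxj pip hddes tiyhh nqqo oing aidpq
Final line count: 8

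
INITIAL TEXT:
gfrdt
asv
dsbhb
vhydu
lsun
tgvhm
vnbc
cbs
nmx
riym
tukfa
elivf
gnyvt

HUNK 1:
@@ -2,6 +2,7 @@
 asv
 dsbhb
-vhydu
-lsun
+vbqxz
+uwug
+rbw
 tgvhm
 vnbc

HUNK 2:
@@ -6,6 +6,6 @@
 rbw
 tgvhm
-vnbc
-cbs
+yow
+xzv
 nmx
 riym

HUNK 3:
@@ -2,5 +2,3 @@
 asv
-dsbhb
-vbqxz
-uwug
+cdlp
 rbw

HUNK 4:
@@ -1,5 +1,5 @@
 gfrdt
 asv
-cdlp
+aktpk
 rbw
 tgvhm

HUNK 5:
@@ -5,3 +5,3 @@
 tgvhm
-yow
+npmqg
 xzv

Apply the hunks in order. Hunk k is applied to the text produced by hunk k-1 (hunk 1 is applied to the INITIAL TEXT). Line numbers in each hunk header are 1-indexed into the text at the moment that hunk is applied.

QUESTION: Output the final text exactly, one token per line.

Answer: gfrdt
asv
aktpk
rbw
tgvhm
npmqg
xzv
nmx
riym
tukfa
elivf
gnyvt

Derivation:
Hunk 1: at line 2 remove [vhydu,lsun] add [vbqxz,uwug,rbw] -> 14 lines: gfrdt asv dsbhb vbqxz uwug rbw tgvhm vnbc cbs nmx riym tukfa elivf gnyvt
Hunk 2: at line 6 remove [vnbc,cbs] add [yow,xzv] -> 14 lines: gfrdt asv dsbhb vbqxz uwug rbw tgvhm yow xzv nmx riym tukfa elivf gnyvt
Hunk 3: at line 2 remove [dsbhb,vbqxz,uwug] add [cdlp] -> 12 lines: gfrdt asv cdlp rbw tgvhm yow xzv nmx riym tukfa elivf gnyvt
Hunk 4: at line 1 remove [cdlp] add [aktpk] -> 12 lines: gfrdt asv aktpk rbw tgvhm yow xzv nmx riym tukfa elivf gnyvt
Hunk 5: at line 5 remove [yow] add [npmqg] -> 12 lines: gfrdt asv aktpk rbw tgvhm npmqg xzv nmx riym tukfa elivf gnyvt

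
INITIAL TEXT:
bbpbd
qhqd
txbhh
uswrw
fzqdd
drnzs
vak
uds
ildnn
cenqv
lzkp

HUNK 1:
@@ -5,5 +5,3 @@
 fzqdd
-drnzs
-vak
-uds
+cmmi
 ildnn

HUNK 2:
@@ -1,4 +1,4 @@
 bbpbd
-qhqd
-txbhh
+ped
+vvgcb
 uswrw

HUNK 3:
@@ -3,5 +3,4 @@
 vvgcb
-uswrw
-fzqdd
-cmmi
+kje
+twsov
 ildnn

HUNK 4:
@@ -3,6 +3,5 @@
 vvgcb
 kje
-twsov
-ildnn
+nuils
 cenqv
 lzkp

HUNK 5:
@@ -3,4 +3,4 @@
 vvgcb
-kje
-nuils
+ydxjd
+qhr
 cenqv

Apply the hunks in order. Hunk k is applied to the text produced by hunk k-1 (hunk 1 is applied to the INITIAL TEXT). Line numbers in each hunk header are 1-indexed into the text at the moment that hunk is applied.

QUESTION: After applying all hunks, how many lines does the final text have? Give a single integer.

Answer: 7

Derivation:
Hunk 1: at line 5 remove [drnzs,vak,uds] add [cmmi] -> 9 lines: bbpbd qhqd txbhh uswrw fzqdd cmmi ildnn cenqv lzkp
Hunk 2: at line 1 remove [qhqd,txbhh] add [ped,vvgcb] -> 9 lines: bbpbd ped vvgcb uswrw fzqdd cmmi ildnn cenqv lzkp
Hunk 3: at line 3 remove [uswrw,fzqdd,cmmi] add [kje,twsov] -> 8 lines: bbpbd ped vvgcb kje twsov ildnn cenqv lzkp
Hunk 4: at line 3 remove [twsov,ildnn] add [nuils] -> 7 lines: bbpbd ped vvgcb kje nuils cenqv lzkp
Hunk 5: at line 3 remove [kje,nuils] add [ydxjd,qhr] -> 7 lines: bbpbd ped vvgcb ydxjd qhr cenqv lzkp
Final line count: 7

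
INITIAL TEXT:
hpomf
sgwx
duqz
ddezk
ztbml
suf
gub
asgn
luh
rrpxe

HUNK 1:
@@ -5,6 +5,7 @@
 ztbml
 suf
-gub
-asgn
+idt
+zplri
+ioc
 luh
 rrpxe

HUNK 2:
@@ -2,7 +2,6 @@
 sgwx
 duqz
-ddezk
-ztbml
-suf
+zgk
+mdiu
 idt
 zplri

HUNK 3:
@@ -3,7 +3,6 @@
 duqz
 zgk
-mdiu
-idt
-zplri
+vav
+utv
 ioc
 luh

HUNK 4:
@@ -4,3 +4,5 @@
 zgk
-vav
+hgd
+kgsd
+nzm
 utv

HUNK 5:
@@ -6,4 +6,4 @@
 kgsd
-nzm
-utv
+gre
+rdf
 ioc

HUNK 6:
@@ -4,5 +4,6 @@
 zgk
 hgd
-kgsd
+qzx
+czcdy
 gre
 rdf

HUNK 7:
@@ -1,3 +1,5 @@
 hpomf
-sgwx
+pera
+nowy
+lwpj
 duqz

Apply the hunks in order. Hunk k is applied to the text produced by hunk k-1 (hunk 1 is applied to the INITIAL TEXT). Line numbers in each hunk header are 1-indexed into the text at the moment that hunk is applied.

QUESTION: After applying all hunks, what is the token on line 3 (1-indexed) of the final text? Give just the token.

Hunk 1: at line 5 remove [gub,asgn] add [idt,zplri,ioc] -> 11 lines: hpomf sgwx duqz ddezk ztbml suf idt zplri ioc luh rrpxe
Hunk 2: at line 2 remove [ddezk,ztbml,suf] add [zgk,mdiu] -> 10 lines: hpomf sgwx duqz zgk mdiu idt zplri ioc luh rrpxe
Hunk 3: at line 3 remove [mdiu,idt,zplri] add [vav,utv] -> 9 lines: hpomf sgwx duqz zgk vav utv ioc luh rrpxe
Hunk 4: at line 4 remove [vav] add [hgd,kgsd,nzm] -> 11 lines: hpomf sgwx duqz zgk hgd kgsd nzm utv ioc luh rrpxe
Hunk 5: at line 6 remove [nzm,utv] add [gre,rdf] -> 11 lines: hpomf sgwx duqz zgk hgd kgsd gre rdf ioc luh rrpxe
Hunk 6: at line 4 remove [kgsd] add [qzx,czcdy] -> 12 lines: hpomf sgwx duqz zgk hgd qzx czcdy gre rdf ioc luh rrpxe
Hunk 7: at line 1 remove [sgwx] add [pera,nowy,lwpj] -> 14 lines: hpomf pera nowy lwpj duqz zgk hgd qzx czcdy gre rdf ioc luh rrpxe
Final line 3: nowy

Answer: nowy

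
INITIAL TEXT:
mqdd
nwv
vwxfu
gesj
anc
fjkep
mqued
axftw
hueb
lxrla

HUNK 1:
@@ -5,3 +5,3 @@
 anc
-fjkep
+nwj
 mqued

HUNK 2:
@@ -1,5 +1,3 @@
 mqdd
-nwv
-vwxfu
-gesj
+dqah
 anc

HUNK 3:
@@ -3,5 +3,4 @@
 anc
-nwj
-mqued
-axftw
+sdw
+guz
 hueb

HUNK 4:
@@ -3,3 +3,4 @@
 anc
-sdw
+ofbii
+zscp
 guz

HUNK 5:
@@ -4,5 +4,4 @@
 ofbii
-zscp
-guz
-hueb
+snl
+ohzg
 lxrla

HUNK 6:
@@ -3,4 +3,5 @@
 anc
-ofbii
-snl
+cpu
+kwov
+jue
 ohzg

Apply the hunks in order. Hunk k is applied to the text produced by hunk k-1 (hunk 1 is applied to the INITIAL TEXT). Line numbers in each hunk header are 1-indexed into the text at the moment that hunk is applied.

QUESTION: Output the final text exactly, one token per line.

Hunk 1: at line 5 remove [fjkep] add [nwj] -> 10 lines: mqdd nwv vwxfu gesj anc nwj mqued axftw hueb lxrla
Hunk 2: at line 1 remove [nwv,vwxfu,gesj] add [dqah] -> 8 lines: mqdd dqah anc nwj mqued axftw hueb lxrla
Hunk 3: at line 3 remove [nwj,mqued,axftw] add [sdw,guz] -> 7 lines: mqdd dqah anc sdw guz hueb lxrla
Hunk 4: at line 3 remove [sdw] add [ofbii,zscp] -> 8 lines: mqdd dqah anc ofbii zscp guz hueb lxrla
Hunk 5: at line 4 remove [zscp,guz,hueb] add [snl,ohzg] -> 7 lines: mqdd dqah anc ofbii snl ohzg lxrla
Hunk 6: at line 3 remove [ofbii,snl] add [cpu,kwov,jue] -> 8 lines: mqdd dqah anc cpu kwov jue ohzg lxrla

Answer: mqdd
dqah
anc
cpu
kwov
jue
ohzg
lxrla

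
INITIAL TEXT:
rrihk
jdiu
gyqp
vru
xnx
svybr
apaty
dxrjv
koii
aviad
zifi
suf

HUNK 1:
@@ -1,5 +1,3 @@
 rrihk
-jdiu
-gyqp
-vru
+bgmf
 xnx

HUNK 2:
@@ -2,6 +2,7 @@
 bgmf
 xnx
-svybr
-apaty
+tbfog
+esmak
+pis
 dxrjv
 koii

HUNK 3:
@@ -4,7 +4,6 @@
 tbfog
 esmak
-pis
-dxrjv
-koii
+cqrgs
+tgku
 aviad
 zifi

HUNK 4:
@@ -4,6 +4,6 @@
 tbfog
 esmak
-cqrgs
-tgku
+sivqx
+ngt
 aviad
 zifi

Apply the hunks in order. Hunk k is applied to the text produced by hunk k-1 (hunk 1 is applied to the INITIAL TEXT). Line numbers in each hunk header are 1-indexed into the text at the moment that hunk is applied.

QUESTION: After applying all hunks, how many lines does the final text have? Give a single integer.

Answer: 10

Derivation:
Hunk 1: at line 1 remove [jdiu,gyqp,vru] add [bgmf] -> 10 lines: rrihk bgmf xnx svybr apaty dxrjv koii aviad zifi suf
Hunk 2: at line 2 remove [svybr,apaty] add [tbfog,esmak,pis] -> 11 lines: rrihk bgmf xnx tbfog esmak pis dxrjv koii aviad zifi suf
Hunk 3: at line 4 remove [pis,dxrjv,koii] add [cqrgs,tgku] -> 10 lines: rrihk bgmf xnx tbfog esmak cqrgs tgku aviad zifi suf
Hunk 4: at line 4 remove [cqrgs,tgku] add [sivqx,ngt] -> 10 lines: rrihk bgmf xnx tbfog esmak sivqx ngt aviad zifi suf
Final line count: 10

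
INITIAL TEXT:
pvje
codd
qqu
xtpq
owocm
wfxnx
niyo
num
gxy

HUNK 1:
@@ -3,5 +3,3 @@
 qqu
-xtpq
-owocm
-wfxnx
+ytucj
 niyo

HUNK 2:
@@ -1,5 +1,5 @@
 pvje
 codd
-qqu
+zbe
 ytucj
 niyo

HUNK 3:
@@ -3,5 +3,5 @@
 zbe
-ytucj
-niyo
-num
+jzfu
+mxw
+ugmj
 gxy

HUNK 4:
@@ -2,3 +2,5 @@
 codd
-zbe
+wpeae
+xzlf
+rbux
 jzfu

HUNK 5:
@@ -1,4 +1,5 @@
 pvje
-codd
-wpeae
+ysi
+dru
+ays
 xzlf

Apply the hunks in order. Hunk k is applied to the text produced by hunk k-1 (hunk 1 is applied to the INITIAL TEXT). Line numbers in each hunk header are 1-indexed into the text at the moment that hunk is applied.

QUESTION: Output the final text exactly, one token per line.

Answer: pvje
ysi
dru
ays
xzlf
rbux
jzfu
mxw
ugmj
gxy

Derivation:
Hunk 1: at line 3 remove [xtpq,owocm,wfxnx] add [ytucj] -> 7 lines: pvje codd qqu ytucj niyo num gxy
Hunk 2: at line 1 remove [qqu] add [zbe] -> 7 lines: pvje codd zbe ytucj niyo num gxy
Hunk 3: at line 3 remove [ytucj,niyo,num] add [jzfu,mxw,ugmj] -> 7 lines: pvje codd zbe jzfu mxw ugmj gxy
Hunk 4: at line 2 remove [zbe] add [wpeae,xzlf,rbux] -> 9 lines: pvje codd wpeae xzlf rbux jzfu mxw ugmj gxy
Hunk 5: at line 1 remove [codd,wpeae] add [ysi,dru,ays] -> 10 lines: pvje ysi dru ays xzlf rbux jzfu mxw ugmj gxy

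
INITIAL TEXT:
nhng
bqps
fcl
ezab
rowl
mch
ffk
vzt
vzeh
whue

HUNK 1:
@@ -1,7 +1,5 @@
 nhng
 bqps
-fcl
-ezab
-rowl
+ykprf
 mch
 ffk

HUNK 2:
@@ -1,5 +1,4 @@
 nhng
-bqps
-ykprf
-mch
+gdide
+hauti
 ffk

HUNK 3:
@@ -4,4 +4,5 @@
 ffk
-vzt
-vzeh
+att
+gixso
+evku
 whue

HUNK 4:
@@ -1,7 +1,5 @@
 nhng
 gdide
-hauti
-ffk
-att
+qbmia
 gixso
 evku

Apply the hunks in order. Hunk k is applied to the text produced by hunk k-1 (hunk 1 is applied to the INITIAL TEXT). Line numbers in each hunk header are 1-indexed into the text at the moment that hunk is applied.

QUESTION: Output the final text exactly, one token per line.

Answer: nhng
gdide
qbmia
gixso
evku
whue

Derivation:
Hunk 1: at line 1 remove [fcl,ezab,rowl] add [ykprf] -> 8 lines: nhng bqps ykprf mch ffk vzt vzeh whue
Hunk 2: at line 1 remove [bqps,ykprf,mch] add [gdide,hauti] -> 7 lines: nhng gdide hauti ffk vzt vzeh whue
Hunk 3: at line 4 remove [vzt,vzeh] add [att,gixso,evku] -> 8 lines: nhng gdide hauti ffk att gixso evku whue
Hunk 4: at line 1 remove [hauti,ffk,att] add [qbmia] -> 6 lines: nhng gdide qbmia gixso evku whue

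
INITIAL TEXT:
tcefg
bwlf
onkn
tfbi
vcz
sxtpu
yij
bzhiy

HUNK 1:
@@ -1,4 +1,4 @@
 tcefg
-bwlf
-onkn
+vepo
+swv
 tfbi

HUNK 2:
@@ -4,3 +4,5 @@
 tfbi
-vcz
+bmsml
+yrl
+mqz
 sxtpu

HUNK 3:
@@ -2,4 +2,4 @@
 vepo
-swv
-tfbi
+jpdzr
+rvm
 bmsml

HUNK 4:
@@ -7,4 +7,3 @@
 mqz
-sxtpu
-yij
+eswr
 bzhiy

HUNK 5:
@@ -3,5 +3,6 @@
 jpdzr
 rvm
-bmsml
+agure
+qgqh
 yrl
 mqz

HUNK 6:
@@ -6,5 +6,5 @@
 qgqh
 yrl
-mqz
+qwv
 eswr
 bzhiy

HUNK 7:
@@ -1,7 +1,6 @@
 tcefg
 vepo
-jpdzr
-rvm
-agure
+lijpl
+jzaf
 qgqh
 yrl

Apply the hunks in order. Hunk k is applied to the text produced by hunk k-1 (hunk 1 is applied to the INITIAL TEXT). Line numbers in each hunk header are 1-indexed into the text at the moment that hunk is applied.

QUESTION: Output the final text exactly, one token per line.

Answer: tcefg
vepo
lijpl
jzaf
qgqh
yrl
qwv
eswr
bzhiy

Derivation:
Hunk 1: at line 1 remove [bwlf,onkn] add [vepo,swv] -> 8 lines: tcefg vepo swv tfbi vcz sxtpu yij bzhiy
Hunk 2: at line 4 remove [vcz] add [bmsml,yrl,mqz] -> 10 lines: tcefg vepo swv tfbi bmsml yrl mqz sxtpu yij bzhiy
Hunk 3: at line 2 remove [swv,tfbi] add [jpdzr,rvm] -> 10 lines: tcefg vepo jpdzr rvm bmsml yrl mqz sxtpu yij bzhiy
Hunk 4: at line 7 remove [sxtpu,yij] add [eswr] -> 9 lines: tcefg vepo jpdzr rvm bmsml yrl mqz eswr bzhiy
Hunk 5: at line 3 remove [bmsml] add [agure,qgqh] -> 10 lines: tcefg vepo jpdzr rvm agure qgqh yrl mqz eswr bzhiy
Hunk 6: at line 6 remove [mqz] add [qwv] -> 10 lines: tcefg vepo jpdzr rvm agure qgqh yrl qwv eswr bzhiy
Hunk 7: at line 1 remove [jpdzr,rvm,agure] add [lijpl,jzaf] -> 9 lines: tcefg vepo lijpl jzaf qgqh yrl qwv eswr bzhiy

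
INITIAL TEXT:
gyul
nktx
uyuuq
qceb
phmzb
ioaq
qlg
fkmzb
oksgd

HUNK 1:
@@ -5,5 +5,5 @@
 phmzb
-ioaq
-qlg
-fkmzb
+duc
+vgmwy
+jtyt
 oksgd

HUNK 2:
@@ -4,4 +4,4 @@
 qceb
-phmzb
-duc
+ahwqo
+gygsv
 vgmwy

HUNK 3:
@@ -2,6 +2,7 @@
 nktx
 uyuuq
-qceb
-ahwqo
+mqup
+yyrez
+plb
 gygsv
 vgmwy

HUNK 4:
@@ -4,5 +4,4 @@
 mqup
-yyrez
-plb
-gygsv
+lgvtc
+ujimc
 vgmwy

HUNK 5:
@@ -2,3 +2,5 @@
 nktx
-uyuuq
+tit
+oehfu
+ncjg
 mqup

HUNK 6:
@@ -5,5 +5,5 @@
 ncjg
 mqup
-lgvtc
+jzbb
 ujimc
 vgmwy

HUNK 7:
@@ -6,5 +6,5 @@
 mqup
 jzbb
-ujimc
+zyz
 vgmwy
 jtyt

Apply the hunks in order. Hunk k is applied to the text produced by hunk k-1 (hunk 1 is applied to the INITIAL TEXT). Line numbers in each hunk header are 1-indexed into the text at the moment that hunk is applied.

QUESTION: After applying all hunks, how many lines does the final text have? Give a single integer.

Hunk 1: at line 5 remove [ioaq,qlg,fkmzb] add [duc,vgmwy,jtyt] -> 9 lines: gyul nktx uyuuq qceb phmzb duc vgmwy jtyt oksgd
Hunk 2: at line 4 remove [phmzb,duc] add [ahwqo,gygsv] -> 9 lines: gyul nktx uyuuq qceb ahwqo gygsv vgmwy jtyt oksgd
Hunk 3: at line 2 remove [qceb,ahwqo] add [mqup,yyrez,plb] -> 10 lines: gyul nktx uyuuq mqup yyrez plb gygsv vgmwy jtyt oksgd
Hunk 4: at line 4 remove [yyrez,plb,gygsv] add [lgvtc,ujimc] -> 9 lines: gyul nktx uyuuq mqup lgvtc ujimc vgmwy jtyt oksgd
Hunk 5: at line 2 remove [uyuuq] add [tit,oehfu,ncjg] -> 11 lines: gyul nktx tit oehfu ncjg mqup lgvtc ujimc vgmwy jtyt oksgd
Hunk 6: at line 5 remove [lgvtc] add [jzbb] -> 11 lines: gyul nktx tit oehfu ncjg mqup jzbb ujimc vgmwy jtyt oksgd
Hunk 7: at line 6 remove [ujimc] add [zyz] -> 11 lines: gyul nktx tit oehfu ncjg mqup jzbb zyz vgmwy jtyt oksgd
Final line count: 11

Answer: 11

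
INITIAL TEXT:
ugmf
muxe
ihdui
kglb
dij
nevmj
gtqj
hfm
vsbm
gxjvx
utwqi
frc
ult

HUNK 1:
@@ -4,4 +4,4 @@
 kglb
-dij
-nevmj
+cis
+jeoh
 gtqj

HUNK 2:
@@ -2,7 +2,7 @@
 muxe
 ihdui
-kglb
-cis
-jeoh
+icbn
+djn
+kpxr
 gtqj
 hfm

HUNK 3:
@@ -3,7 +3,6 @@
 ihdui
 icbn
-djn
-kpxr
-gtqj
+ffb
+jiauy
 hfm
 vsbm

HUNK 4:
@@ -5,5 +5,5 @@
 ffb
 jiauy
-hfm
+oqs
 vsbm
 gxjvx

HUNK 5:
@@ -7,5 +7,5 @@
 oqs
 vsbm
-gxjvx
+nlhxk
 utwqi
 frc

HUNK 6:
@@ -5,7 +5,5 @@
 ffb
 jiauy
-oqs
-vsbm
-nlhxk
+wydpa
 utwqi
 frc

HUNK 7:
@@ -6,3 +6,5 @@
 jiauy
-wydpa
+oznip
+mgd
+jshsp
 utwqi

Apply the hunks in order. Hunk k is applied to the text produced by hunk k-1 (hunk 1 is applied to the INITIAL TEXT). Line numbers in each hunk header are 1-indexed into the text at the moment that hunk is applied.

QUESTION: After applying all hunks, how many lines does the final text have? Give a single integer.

Answer: 12

Derivation:
Hunk 1: at line 4 remove [dij,nevmj] add [cis,jeoh] -> 13 lines: ugmf muxe ihdui kglb cis jeoh gtqj hfm vsbm gxjvx utwqi frc ult
Hunk 2: at line 2 remove [kglb,cis,jeoh] add [icbn,djn,kpxr] -> 13 lines: ugmf muxe ihdui icbn djn kpxr gtqj hfm vsbm gxjvx utwqi frc ult
Hunk 3: at line 3 remove [djn,kpxr,gtqj] add [ffb,jiauy] -> 12 lines: ugmf muxe ihdui icbn ffb jiauy hfm vsbm gxjvx utwqi frc ult
Hunk 4: at line 5 remove [hfm] add [oqs] -> 12 lines: ugmf muxe ihdui icbn ffb jiauy oqs vsbm gxjvx utwqi frc ult
Hunk 5: at line 7 remove [gxjvx] add [nlhxk] -> 12 lines: ugmf muxe ihdui icbn ffb jiauy oqs vsbm nlhxk utwqi frc ult
Hunk 6: at line 5 remove [oqs,vsbm,nlhxk] add [wydpa] -> 10 lines: ugmf muxe ihdui icbn ffb jiauy wydpa utwqi frc ult
Hunk 7: at line 6 remove [wydpa] add [oznip,mgd,jshsp] -> 12 lines: ugmf muxe ihdui icbn ffb jiauy oznip mgd jshsp utwqi frc ult
Final line count: 12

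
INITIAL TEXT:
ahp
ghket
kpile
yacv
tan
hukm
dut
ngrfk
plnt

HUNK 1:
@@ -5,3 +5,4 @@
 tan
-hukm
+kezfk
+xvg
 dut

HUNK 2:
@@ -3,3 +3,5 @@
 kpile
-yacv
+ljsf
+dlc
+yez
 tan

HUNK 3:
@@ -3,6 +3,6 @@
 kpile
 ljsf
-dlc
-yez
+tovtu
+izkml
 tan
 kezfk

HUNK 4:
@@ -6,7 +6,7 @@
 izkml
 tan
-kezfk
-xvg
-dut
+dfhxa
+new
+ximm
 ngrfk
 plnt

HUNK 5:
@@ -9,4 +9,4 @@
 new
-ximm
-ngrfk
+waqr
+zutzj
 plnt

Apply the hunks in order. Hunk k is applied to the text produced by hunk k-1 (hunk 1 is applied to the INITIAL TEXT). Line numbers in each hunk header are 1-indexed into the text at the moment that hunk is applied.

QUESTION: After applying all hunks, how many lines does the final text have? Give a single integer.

Hunk 1: at line 5 remove [hukm] add [kezfk,xvg] -> 10 lines: ahp ghket kpile yacv tan kezfk xvg dut ngrfk plnt
Hunk 2: at line 3 remove [yacv] add [ljsf,dlc,yez] -> 12 lines: ahp ghket kpile ljsf dlc yez tan kezfk xvg dut ngrfk plnt
Hunk 3: at line 3 remove [dlc,yez] add [tovtu,izkml] -> 12 lines: ahp ghket kpile ljsf tovtu izkml tan kezfk xvg dut ngrfk plnt
Hunk 4: at line 6 remove [kezfk,xvg,dut] add [dfhxa,new,ximm] -> 12 lines: ahp ghket kpile ljsf tovtu izkml tan dfhxa new ximm ngrfk plnt
Hunk 5: at line 9 remove [ximm,ngrfk] add [waqr,zutzj] -> 12 lines: ahp ghket kpile ljsf tovtu izkml tan dfhxa new waqr zutzj plnt
Final line count: 12

Answer: 12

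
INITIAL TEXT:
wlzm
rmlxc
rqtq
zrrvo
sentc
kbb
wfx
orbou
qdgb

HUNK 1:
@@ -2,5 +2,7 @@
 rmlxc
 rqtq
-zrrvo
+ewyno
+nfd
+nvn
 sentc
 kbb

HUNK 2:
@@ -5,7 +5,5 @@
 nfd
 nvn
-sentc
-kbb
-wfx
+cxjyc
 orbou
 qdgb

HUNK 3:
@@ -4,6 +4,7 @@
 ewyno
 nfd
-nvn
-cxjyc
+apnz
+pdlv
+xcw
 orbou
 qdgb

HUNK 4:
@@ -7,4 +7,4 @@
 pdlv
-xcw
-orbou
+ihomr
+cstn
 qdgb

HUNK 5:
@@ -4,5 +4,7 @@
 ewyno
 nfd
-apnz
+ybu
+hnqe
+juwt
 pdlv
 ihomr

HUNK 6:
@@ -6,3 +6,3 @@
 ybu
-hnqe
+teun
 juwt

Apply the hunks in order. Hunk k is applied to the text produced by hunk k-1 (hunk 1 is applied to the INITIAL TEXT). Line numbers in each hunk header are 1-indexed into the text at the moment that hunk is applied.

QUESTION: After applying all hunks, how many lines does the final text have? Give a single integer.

Hunk 1: at line 2 remove [zrrvo] add [ewyno,nfd,nvn] -> 11 lines: wlzm rmlxc rqtq ewyno nfd nvn sentc kbb wfx orbou qdgb
Hunk 2: at line 5 remove [sentc,kbb,wfx] add [cxjyc] -> 9 lines: wlzm rmlxc rqtq ewyno nfd nvn cxjyc orbou qdgb
Hunk 3: at line 4 remove [nvn,cxjyc] add [apnz,pdlv,xcw] -> 10 lines: wlzm rmlxc rqtq ewyno nfd apnz pdlv xcw orbou qdgb
Hunk 4: at line 7 remove [xcw,orbou] add [ihomr,cstn] -> 10 lines: wlzm rmlxc rqtq ewyno nfd apnz pdlv ihomr cstn qdgb
Hunk 5: at line 4 remove [apnz] add [ybu,hnqe,juwt] -> 12 lines: wlzm rmlxc rqtq ewyno nfd ybu hnqe juwt pdlv ihomr cstn qdgb
Hunk 6: at line 6 remove [hnqe] add [teun] -> 12 lines: wlzm rmlxc rqtq ewyno nfd ybu teun juwt pdlv ihomr cstn qdgb
Final line count: 12

Answer: 12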